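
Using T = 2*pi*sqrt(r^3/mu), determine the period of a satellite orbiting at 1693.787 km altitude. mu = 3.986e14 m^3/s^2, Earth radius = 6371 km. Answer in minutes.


r = 8064.7870 km = 8.064787e+06 m
T = 2*pi*sqrt(r^3/mu) = 2*pi*sqrt(5.2454011e+20 / 3.986e14)
T = 7207.7643 s = 120.1294 min

120.1294 minutes


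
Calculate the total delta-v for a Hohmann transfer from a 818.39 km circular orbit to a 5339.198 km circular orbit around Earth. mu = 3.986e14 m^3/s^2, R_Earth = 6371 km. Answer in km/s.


r1 = 7189.3900 km = 7.18939e+06 m
r2 = 11710.1980 km = 1.1710198e+07 m
dv1 = sqrt(mu/r1)*(sqrt(2*r2/(r1+r2)) - 1) = 842.8435 m/s
dv2 = sqrt(mu/r2)*(1 - sqrt(2*r1/(r1+r2))) = 745.3998 m/s
total dv = |dv1| + |dv2| = 842.8435 + 745.3998 = 1588.2433 m/s = 1.5882 km/s

1.5882 km/s


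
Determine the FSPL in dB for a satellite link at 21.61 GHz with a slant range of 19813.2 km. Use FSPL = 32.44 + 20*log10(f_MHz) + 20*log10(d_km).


f = 21.61 GHz = 21610.0000 MHz
d = 19813.2 km
FSPL = 32.44 + 20*log10(21610.0000) + 20*log10(19813.2)
FSPL = 32.44 + 86.6931 + 85.9391
FSPL = 205.0722 dB

205.0722 dB


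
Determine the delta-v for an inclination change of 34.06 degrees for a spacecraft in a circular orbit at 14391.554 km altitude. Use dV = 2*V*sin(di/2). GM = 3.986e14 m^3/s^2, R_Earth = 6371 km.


r = 20762.5540 km = 2.0762554e+07 m
V = sqrt(mu/r) = 4381.5549 m/s
di = 34.06 deg = 0.5944591 rad
dV = 2*V*sin(di/2) = 2*4381.5549*sin(0.2972296)
dV = 2566.4729 m/s = 2.5665 km/s

2.5665 km/s


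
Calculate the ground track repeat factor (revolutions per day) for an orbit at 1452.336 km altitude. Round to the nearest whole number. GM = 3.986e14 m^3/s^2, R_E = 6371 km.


r = 7.823336e+06 m
T = 2*pi*sqrt(r^3/mu) = 6886.5102 s = 114.7752 min
revs/day = 1440 / 114.7752 = 12.5463
Rounded: 13 revolutions per day

13 revolutions per day


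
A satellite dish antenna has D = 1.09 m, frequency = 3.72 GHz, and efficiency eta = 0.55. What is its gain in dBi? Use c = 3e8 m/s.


lambda = c/f = 3e8 / 3.72e+09 = 0.08064516 m
G = eta*(pi*D/lambda)^2 = 0.55*(pi*1.09/0.08064516)^2
G = 991.6509 (linear)
G = 10*log10(991.6509) = 29.9636 dBi

29.9636 dBi


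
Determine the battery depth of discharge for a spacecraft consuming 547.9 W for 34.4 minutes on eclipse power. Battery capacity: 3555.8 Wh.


E_used = P * t / 60 = 547.9 * 34.4 / 60 = 314.1293 Wh
DOD = E_used / E_total * 100 = 314.1293 / 3555.8 * 100
DOD = 8.8343 %

8.8343 %


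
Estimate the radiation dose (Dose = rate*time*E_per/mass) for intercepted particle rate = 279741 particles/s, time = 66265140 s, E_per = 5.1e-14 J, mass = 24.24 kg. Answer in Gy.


Total energy deposited = rate * time * E_per
  = 279741 * 66265140 * 5.1e-14 = 0.9453909 J
Dose = E_total / mass = 0.9453909 / 24.24
Dose = 0.03900127 Gy

0.0390 Gy


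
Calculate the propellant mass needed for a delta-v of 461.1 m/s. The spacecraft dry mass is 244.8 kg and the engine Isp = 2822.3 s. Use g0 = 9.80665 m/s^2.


ve = Isp * g0 = 2822.3 * 9.80665 = 27677.308295 m/s
mass ratio = exp(dv/ve) = exp(461.1/27677.308295) = 1.01679941
m_prop = m_dry * (mr - 1) = 244.8 * (1.01679941 - 1)
m_prop = 4.1125 kg

4.1125 kg


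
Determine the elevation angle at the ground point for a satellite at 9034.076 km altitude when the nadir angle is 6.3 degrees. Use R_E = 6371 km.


r = R_E + alt = 15405.0760 km
Law of sines in the satellite / Earth-center / ground-point triangle:
  sin(nadir)/R_E = sin(90 + el)/r  =>  cos(el) = (r/R_E)*sin(nadir)
cos(el) = (15405.0760 / 6371.0000) * sin(6.3 deg) = 0.2653375
el = arccos(0.2653375) = 74.6130 deg
(Earth-central angle = 90 - nadir - el = 9.0870 deg)

74.6130 degrees


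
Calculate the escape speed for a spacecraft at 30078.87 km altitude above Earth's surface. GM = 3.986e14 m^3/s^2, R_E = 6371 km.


r = 6371.0 + 30078.87 = 36449.8700 km = 3.644987e+07 m
v_esc = sqrt(2*mu/r) = sqrt(2*3.986e14 / 3.644987e+07)
v_esc = 4676.6584 m/s = 4.6767 km/s

4.6767 km/s


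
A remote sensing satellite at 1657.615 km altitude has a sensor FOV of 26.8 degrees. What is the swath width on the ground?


FOV = 26.8 deg = 0.4677482 rad
swath = 2 * alt * tan(FOV/2) = 2 * 1657.615 * tan(0.2338741)
swath = 2 * 1657.615 * 0.2382336
swath = 789.7992 km

789.7992 km


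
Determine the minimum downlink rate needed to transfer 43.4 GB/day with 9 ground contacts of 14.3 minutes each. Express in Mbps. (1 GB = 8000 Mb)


total contact time = 9 * 14.3 * 60 = 7722.0000 s
data = 43.4 GB = 347200.0000 Mb
rate = 347200.0000 / 7722.0000 = 44.9624 Mbps

44.9624 Mbps


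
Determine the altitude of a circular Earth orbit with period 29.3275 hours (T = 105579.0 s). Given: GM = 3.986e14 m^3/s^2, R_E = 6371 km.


T = 105579.0 s
r = (mu*T^2/(4*pi^2))^(1/3) = (3.986e14 * 105579.0^2 / (4*pi^2))^(1/3)
r = 4.8281144e+07 m = 48281.1436 km
alt = r - R_E = 48281.1436 - 6371 = 41910.1436 km

41910.1436 km


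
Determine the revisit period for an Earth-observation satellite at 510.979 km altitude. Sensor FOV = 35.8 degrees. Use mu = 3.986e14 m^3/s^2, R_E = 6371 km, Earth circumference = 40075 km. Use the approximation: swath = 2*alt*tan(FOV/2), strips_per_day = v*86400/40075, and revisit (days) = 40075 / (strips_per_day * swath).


swath = 2*510.979*tan(0.3124139) = 330.0834 km
v = sqrt(mu/r) = 7610.4787 m/s = 7.6105 km/s
strips/day = v*86400/40075 = 7.6105*86400/40075 = 16.4079
coverage/day = strips * swath = 16.4079 * 330.0834 = 5415.9659 km
revisit = 40075 / 5415.9659 = 7.3994 days

7.3994 days


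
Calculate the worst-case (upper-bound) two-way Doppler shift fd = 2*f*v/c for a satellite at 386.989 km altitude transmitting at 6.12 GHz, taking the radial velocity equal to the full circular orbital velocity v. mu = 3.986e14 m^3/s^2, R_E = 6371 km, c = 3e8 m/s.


r = 6.757989e+06 m
v = sqrt(mu/r) = 7679.9768 m/s (worst-case radial velocity)
f = 6.12 GHz = 6.12e+09 Hz
fd = 2*f*v/c = 2*6.12e+09*7679.9768/3.0e+08
fd = 313343.0526 Hz

313343.0526 Hz


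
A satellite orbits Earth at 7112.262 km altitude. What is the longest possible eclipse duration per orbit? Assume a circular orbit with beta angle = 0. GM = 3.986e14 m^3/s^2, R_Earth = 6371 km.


r = 13483.2620 km
T = 259.6883 min
Eclipse fraction = arcsin(R_E/r)/pi = arcsin(6371.0000/13483.2620)/pi
= arcsin(0.4725118)/pi = 0.1566526
Eclipse duration = 0.1566526 * 259.6883 = 40.6808 min

40.6808 minutes


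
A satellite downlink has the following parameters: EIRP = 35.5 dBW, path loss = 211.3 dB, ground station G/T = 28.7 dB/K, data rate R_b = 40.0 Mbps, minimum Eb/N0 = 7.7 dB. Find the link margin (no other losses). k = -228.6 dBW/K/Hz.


C/N0 = EIRP - FSPL + G/T - k = 35.5 - 211.3 + 28.7 - (-228.6)
C/N0 = 81.5000 dB-Hz
R_b = 40.0 Mbps = 4.0e+07 bps -> 10*log10(R_b) = 76.0206 dB-Hz
Eb/N0 = C/N0 - 10*log10(R_b) = 81.5000 - 76.0206 = 5.4794 dB
Margin = Eb/N0 - Eb/N0_req = 5.4794 - 7.7 = -2.2206 dB (negative margin: link does not close)

-2.2206 dB


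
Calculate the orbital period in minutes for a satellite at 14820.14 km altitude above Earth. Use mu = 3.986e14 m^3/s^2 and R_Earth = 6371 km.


r = 21191.1400 km = 2.119114e+07 m
T = 2*pi*sqrt(r^3/mu) = 2*pi*sqrt(9.5161869e+21 / 3.986e14)
T = 30700.3059 s = 511.6718 min

511.6718 minutes


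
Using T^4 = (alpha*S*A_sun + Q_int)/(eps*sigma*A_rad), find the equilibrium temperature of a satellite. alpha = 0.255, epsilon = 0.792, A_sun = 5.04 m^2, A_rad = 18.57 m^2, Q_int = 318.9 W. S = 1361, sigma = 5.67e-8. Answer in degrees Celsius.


Numerator = alpha*S*A_sun + Q_int = 0.255*1361*5.04 + 318.9 = 2068.0572 W
Denominator = eps*sigma*A_rad = 0.792*5.67e-8*18.57 = 8.3391185e-07 W/K^4
T^4 = 2.479947e+09 K^4
T = 223.1570 K = -49.9930 C

-49.9930 degrees Celsius


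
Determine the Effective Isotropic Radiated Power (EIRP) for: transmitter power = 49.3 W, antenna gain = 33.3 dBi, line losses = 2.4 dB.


Pt = 49.3 W = 16.9285 dBW
EIRP = Pt_dBW + Gt - losses = 16.9285 + 33.3 - 2.4 = 47.8285 dBW

47.8285 dBW


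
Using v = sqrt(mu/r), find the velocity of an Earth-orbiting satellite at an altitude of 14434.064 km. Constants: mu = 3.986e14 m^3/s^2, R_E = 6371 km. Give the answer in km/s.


r = R_E + alt = 6371.0 + 14434.064 = 20805.0640 km = 2.0805064e+07 m
v = sqrt(mu/r) = sqrt(3.986e14 / 2.0805064e+07) = 4377.0763 m/s = 4.3771 km/s

4.3771 km/s


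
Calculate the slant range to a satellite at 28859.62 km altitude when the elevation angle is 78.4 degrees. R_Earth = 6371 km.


h = 28859.62 km, el = 78.4 deg
d = -R_E*sin(el) + sqrt((R_E*sin(el))^2 + 2*R_E*h + h^2)
d = -6371.0000*sin(1.3683) + sqrt((6371.0000*0.9795752)^2 + 2*6371.0000*28859.62 + 28859.62^2)
d = 28966.4471 km

28966.4471 km


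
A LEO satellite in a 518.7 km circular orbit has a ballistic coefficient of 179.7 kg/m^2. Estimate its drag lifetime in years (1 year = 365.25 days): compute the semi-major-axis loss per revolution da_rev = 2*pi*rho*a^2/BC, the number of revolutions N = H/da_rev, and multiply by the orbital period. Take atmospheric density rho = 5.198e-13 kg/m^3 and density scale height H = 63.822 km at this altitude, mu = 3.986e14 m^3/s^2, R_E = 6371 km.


a = R_E + alt = 6889.7000 km = 6.8897e+06 m
da_rev = 2*pi*rho*a^2/BC = 2*pi*5.198e-13*(6.8897e+06)^2/179.7 = 0.862717663 m per revolution
N = H/da_rev = 63822.0000 m / 0.862717663 m = 73977.8525 revolutions
P = 2*pi*sqrt(a^3/mu) = 5691.3028 s
lifetime = N*P = 73977.8525 * 5691.3028 = 4.2103036e+08 s = 4873.0365 days
years = 4873.0365 / 365.25 = 13.3416 years

13.3416 years


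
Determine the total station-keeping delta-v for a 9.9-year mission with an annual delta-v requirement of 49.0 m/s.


dV = rate * years = 49.0 * 9.9
dV = 485.1000 m/s

485.1000 m/s


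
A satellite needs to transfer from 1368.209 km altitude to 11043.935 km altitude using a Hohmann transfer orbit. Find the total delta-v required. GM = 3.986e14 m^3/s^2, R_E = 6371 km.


r1 = 7739.2090 km = 7.739209e+06 m
r2 = 17414.9350 km = 1.7414935e+07 m
dv1 = sqrt(mu/r1)*(sqrt(2*r2/(r1+r2)) - 1) = 1268.2150 m/s
dv2 = sqrt(mu/r2)*(1 - sqrt(2*r1/(r1+r2))) = 1031.2888 m/s
total dv = |dv1| + |dv2| = 1268.2150 + 1031.2888 = 2299.5038 m/s = 2.2995 km/s

2.2995 km/s


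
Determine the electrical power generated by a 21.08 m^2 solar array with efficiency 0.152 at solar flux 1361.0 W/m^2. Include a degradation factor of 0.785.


P = area * eta * S * degradation
P = 21.08 * 0.152 * 1361.0 * 0.785
P = 3423.2765 W

3423.2765 W


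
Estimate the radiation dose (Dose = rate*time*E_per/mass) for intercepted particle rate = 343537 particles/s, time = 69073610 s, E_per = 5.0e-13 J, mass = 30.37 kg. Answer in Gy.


Total energy deposited = rate * time * E_per
  = 343537 * 69073610 * 5.0e-13 = 11.8647 J
Dose = E_total / mass = 11.8647 / 30.37
Dose = 0.3906707 Gy

0.3907 Gy


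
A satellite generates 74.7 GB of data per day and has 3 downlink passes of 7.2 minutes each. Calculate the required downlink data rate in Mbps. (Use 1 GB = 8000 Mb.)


total contact time = 3 * 7.2 * 60 = 1296.0000 s
data = 74.7 GB = 597600.0000 Mb
rate = 597600.0000 / 1296.0000 = 461.1111 Mbps

461.1111 Mbps


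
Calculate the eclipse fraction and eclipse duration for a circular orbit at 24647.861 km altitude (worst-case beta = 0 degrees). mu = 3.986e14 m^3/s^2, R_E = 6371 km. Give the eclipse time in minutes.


r = 31018.8610 km
T = 906.1472 min
Eclipse fraction = arcsin(R_E/r)/pi = arcsin(6371.0000/31018.8610)/pi
= arcsin(0.2053912)/pi = 0.06584666
Eclipse duration = 0.06584666 * 906.1472 = 59.6668 min

59.6668 minutes


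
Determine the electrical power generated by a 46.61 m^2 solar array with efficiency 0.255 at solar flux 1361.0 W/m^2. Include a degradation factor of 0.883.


P = area * eta * S * degradation
P = 46.61 * 0.255 * 1361.0 * 0.883
P = 14283.6142 W

14283.6142 W


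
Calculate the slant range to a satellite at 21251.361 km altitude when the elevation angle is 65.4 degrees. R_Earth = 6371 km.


h = 21251.361 km, el = 65.4 deg
d = -R_E*sin(el) + sqrt((R_E*sin(el))^2 + 2*R_E*h + h^2)
d = -6371.0000*sin(1.1414) + sqrt((6371.0000*0.9092361)^2 + 2*6371.0000*21251.361 + 21251.361^2)
d = 21702.0028 km

21702.0028 km


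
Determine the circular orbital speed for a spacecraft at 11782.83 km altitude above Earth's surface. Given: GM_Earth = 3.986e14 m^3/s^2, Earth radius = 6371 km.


r = R_E + alt = 6371.0 + 11782.83 = 18153.8300 km = 1.815383e+07 m
v = sqrt(mu/r) = sqrt(3.986e14 / 1.815383e+07) = 4685.8083 m/s = 4.6858 km/s

4.6858 km/s


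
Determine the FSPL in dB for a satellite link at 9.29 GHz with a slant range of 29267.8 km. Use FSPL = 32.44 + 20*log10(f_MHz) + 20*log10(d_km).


f = 9.29 GHz = 9290.0000 MHz
d = 29267.8 km
FSPL = 32.44 + 20*log10(9290.0000) + 20*log10(29267.8)
FSPL = 32.44 + 79.3603 + 89.3278
FSPL = 201.1281 dB

201.1281 dB


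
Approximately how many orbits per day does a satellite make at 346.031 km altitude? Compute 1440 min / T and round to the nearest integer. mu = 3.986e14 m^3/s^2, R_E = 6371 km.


r = 6.717031e+06 m
T = 2*pi*sqrt(r^3/mu) = 5478.6966 s = 91.3116 min
revs/day = 1440 / 91.3116 = 15.7702
Rounded: 16 revolutions per day

16 revolutions per day


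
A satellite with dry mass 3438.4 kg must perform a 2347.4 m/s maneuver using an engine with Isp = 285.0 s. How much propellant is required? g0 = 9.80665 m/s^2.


ve = Isp * g0 = 285.0 * 9.80665 = 2794.895250 m/s
mass ratio = exp(dv/ve) = exp(2347.4/2794.895250) = 2.31610840
m_prop = m_dry * (mr - 1) = 3438.4 * (2.31610840 - 1)
m_prop = 4525.3071 kg

4525.3071 kg


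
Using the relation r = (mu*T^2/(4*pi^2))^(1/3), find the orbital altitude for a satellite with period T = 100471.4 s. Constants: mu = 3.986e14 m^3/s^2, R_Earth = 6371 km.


T = 100471.4 s
r = (mu*T^2/(4*pi^2))^(1/3) = (3.986e14 * 100471.4^2 / (4*pi^2))^(1/3)
r = 4.6711178e+07 m = 46711.1782 km
alt = r - R_E = 46711.1782 - 6371 = 40340.1782 km

40340.1782 km


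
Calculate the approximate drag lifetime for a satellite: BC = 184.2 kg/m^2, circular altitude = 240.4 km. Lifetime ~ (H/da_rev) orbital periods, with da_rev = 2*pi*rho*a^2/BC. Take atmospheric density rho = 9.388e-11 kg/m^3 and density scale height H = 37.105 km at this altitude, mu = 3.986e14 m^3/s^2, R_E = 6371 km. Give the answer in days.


a = R_E + alt = 6611.4000 km = 6.6114e+06 m
da_rev = 2*pi*rho*a^2/BC = 2*pi*9.388e-11*(6.6114e+06)^2/184.2 = 139.974908 m per revolution
N = H/da_rev = 37105.0000 m / 139.974908 m = 265.0832 revolutions
P = 2*pi*sqrt(a^3/mu) = 5349.9703 s
lifetime = N*P = 265.0832 * 5349.9703 = 1.4181874e+06 s = 16.4142 days

16.4142 days


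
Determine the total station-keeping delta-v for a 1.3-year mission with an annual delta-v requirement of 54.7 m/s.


dV = rate * years = 54.7 * 1.3
dV = 71.1100 m/s

71.1100 m/s


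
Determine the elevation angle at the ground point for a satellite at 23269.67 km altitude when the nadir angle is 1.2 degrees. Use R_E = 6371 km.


r = R_E + alt = 29640.6700 km
Law of sines in the satellite / Earth-center / ground-point triangle:
  sin(nadir)/R_E = sin(90 + el)/r  =>  cos(el) = (r/R_E)*sin(nadir)
cos(el) = (29640.6700 / 6371.0000) * sin(1.2 deg) = 0.09743327
el = arccos(0.09743327) = 84.4086 deg
(Earth-central angle = 90 - nadir - el = 4.3914 deg)

84.4086 degrees


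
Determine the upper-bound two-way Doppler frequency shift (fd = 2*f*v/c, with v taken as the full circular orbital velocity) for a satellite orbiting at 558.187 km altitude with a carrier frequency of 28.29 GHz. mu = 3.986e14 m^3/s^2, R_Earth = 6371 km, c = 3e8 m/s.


r = 6.929187e+06 m
v = sqrt(mu/r) = 7584.5096 m/s (worst-case radial velocity)
f = 28.29 GHz = 2.829e+10 Hz
fd = 2*f*v/c = 2*2.829e+10*7584.5096/3.0e+08
fd = 1.4304385e+06 Hz

1.4304e+06 Hz


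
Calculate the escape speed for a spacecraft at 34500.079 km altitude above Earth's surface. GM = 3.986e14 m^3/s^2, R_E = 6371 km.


r = 6371.0 + 34500.079 = 40871.0790 km = 4.0871079e+07 m
v_esc = sqrt(2*mu/r) = sqrt(2*3.986e14 / 4.0871079e+07)
v_esc = 4416.4731 m/s = 4.4165 km/s

4.4165 km/s


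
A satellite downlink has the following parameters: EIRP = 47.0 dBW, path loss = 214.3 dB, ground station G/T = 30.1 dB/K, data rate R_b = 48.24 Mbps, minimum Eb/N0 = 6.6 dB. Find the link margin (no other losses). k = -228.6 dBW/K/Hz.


C/N0 = EIRP - FSPL + G/T - k = 47.0 - 214.3 + 30.1 - (-228.6)
C/N0 = 91.4000 dB-Hz
R_b = 48.24 Mbps = 4.824e+07 bps -> 10*log10(R_b) = 76.8341 dB-Hz
Eb/N0 = C/N0 - 10*log10(R_b) = 91.4000 - 76.8341 = 14.5659 dB
Margin = Eb/N0 - Eb/N0_req = 14.5659 - 6.6 = 7.9659 dB (link closes)

7.9659 dB


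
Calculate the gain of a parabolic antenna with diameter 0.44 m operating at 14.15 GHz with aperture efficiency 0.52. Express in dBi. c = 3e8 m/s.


lambda = c/f = 3e8 / 1.415e+10 = 0.02120141 m
G = eta*(pi*D/lambda)^2 = 0.52*(pi*0.44/0.02120141)^2
G = 2210.4404 (linear)
G = 10*log10(2210.4404) = 33.4448 dBi

33.4448 dBi


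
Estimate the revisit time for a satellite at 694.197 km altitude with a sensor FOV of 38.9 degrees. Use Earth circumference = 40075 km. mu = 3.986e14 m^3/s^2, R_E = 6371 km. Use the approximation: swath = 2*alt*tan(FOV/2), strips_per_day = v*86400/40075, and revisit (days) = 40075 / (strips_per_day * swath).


swath = 2*694.197*tan(0.3394665) = 490.2930 km
v = sqrt(mu/r) = 7511.1513 m/s = 7.5112 km/s
strips/day = v*86400/40075 = 7.5112*86400/40075 = 16.1937
coverage/day = strips * swath = 16.1937 * 490.2930 = 7939.6691 km
revisit = 40075 / 7939.6691 = 5.0474 days

5.0474 days


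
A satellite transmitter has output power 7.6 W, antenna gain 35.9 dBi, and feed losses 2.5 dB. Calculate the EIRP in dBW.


Pt = 7.6 W = 8.8081 dBW
EIRP = Pt_dBW + Gt - losses = 8.8081 + 35.9 - 2.5 = 42.2081 dBW

42.2081 dBW


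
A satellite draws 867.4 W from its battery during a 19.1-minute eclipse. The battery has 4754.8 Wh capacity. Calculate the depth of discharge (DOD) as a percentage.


E_used = P * t / 60 = 867.4 * 19.1 / 60 = 276.1223 Wh
DOD = E_used / E_total * 100 = 276.1223 / 4754.8 * 100
DOD = 5.8072 %

5.8072 %


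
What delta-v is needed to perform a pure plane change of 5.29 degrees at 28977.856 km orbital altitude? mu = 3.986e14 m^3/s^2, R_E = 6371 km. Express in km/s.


r = 35348.8560 km = 3.5348856e+07 m
V = sqrt(mu/r) = 3358.0021 m/s
di = 5.29 deg = 0.09232792 rad
dV = 2*V*sin(di/2) = 2*3358.0021*sin(0.04616396)
dV = 309.9272 m/s = 0.3099272 km/s

0.3099 km/s


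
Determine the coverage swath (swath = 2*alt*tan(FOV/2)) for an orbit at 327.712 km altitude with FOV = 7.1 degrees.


FOV = 7.1 deg = 0.1239184 rad
swath = 2 * alt * tan(FOV/2) = 2 * 327.712 * tan(0.06195919)
swath = 2 * 327.712 * 0.0620386
swath = 40.6616 km

40.6616 km


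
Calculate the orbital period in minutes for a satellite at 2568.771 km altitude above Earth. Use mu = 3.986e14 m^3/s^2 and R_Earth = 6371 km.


r = 8939.7710 km = 8.939771e+06 m
T = 2*pi*sqrt(r^3/mu) = 2*pi*sqrt(7.1446208e+20 / 3.986e14)
T = 8412.0300 s = 140.2005 min

140.2005 minutes


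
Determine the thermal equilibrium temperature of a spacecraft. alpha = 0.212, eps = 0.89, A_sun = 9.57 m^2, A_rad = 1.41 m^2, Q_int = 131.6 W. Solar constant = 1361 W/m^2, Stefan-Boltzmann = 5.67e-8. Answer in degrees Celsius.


Numerator = alpha*S*A_sun + Q_int = 0.212*1361*9.57 + 131.6 = 2892.8512 W
Denominator = eps*sigma*A_rad = 0.89*5.67e-8*1.41 = 7.115283e-08 W/K^4
T^4 = 4.0656868e+10 K^4
T = 449.0384 K = 175.8884 C

175.8884 degrees Celsius


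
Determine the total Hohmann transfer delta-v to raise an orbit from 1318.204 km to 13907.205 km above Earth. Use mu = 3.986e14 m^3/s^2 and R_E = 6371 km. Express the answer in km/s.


r1 = 7689.2040 km = 7.689204e+06 m
r2 = 20278.2050 km = 2.0278205e+07 m
dv1 = sqrt(mu/r1)*(sqrt(2*r2/(r1+r2)) - 1) = 1470.3247 m/s
dv2 = sqrt(mu/r2)*(1 - sqrt(2*r1/(r1+r2))) = 1145.9393 m/s
total dv = |dv1| + |dv2| = 1470.3247 + 1145.9393 = 2616.2640 m/s = 2.6163 km/s

2.6163 km/s


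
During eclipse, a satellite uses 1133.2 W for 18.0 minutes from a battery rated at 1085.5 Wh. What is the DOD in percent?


E_used = P * t / 60 = 1133.2 * 18.0 / 60 = 339.9600 Wh
DOD = E_used / E_total * 100 = 339.9600 / 1085.5 * 100
DOD = 31.3183 %

31.3183 %


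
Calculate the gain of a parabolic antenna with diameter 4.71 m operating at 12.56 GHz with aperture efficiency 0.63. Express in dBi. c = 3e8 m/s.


lambda = c/f = 3e8 / 1.256e+10 = 0.02388535 m
G = eta*(pi*D/lambda)^2 = 0.63*(pi*4.71/0.02388535)^2
G = 241779.1678 (linear)
G = 10*log10(241779.1678) = 53.8342 dBi

53.8342 dBi


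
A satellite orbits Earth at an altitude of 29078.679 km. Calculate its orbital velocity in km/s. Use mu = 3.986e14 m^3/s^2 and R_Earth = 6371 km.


r = R_E + alt = 6371.0 + 29078.679 = 35449.6790 km = 3.5449679e+07 m
v = sqrt(mu/r) = sqrt(3.986e14 / 3.5449679e+07) = 3353.2234 m/s = 3.3532 km/s

3.3532 km/s


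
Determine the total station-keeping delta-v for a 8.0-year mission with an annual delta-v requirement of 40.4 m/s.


dV = rate * years = 40.4 * 8.0
dV = 323.2000 m/s

323.2000 m/s


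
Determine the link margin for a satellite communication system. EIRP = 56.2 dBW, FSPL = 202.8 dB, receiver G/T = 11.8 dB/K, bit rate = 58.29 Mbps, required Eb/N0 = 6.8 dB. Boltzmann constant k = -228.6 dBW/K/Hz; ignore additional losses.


C/N0 = EIRP - FSPL + G/T - k = 56.2 - 202.8 + 11.8 - (-228.6)
C/N0 = 93.8000 dB-Hz
R_b = 58.29 Mbps = 5.829e+07 bps -> 10*log10(R_b) = 77.6559 dB-Hz
Eb/N0 = C/N0 - 10*log10(R_b) = 93.8000 - 77.6559 = 16.1441 dB
Margin = Eb/N0 - Eb/N0_req = 16.1441 - 6.8 = 9.3441 dB (link closes)

9.3441 dB


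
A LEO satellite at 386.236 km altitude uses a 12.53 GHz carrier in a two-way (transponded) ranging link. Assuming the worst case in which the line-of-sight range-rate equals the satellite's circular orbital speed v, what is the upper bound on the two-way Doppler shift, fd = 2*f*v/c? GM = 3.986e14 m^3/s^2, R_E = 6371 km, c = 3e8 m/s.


r = 6.757236e+06 m
v = sqrt(mu/r) = 7680.4047 m/s (worst-case radial velocity)
f = 12.53 GHz = 1.253e+10 Hz
fd = 2*f*v/c = 2*1.253e+10*7680.4047/3.0e+08
fd = 641569.8043 Hz

641569.8043 Hz


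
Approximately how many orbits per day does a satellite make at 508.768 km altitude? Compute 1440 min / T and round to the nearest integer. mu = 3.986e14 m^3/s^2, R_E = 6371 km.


r = 6.879768e+06 m
T = 2*pi*sqrt(r^3/mu) = 5679.0006 s = 94.6500 min
revs/day = 1440 / 94.6500 = 15.2139
Rounded: 15 revolutions per day

15 revolutions per day


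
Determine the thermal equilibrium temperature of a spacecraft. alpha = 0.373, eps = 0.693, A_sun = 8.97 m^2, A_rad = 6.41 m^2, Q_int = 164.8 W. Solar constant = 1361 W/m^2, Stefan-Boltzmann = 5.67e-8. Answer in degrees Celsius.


Numerator = alpha*S*A_sun + Q_int = 0.373*1361*8.97 + 164.8 = 4718.4474 W
Denominator = eps*sigma*A_rad = 0.693*5.67e-8*6.41 = 2.5186877e-07 W/K^4
T^4 = 1.8733753e+10 K^4
T = 369.9612 K = 96.8112 C

96.8112 degrees Celsius


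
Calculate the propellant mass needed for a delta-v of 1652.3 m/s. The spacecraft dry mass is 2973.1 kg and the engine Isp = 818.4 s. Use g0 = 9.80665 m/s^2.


ve = Isp * g0 = 818.4 * 9.80665 = 8025.762360 m/s
mass ratio = exp(dv/ve) = exp(1652.3/8025.762360) = 1.22859903
m_prop = m_dry * (mr - 1) = 2973.1 * (1.22859903 - 1)
m_prop = 679.6478 kg

679.6478 kg


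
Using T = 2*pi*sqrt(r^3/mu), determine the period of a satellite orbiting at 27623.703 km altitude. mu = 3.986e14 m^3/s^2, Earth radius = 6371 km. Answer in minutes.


r = 33994.7030 km = 3.3994703e+07 m
T = 2*pi*sqrt(r^3/mu) = 2*pi*sqrt(3.9285633e+22 / 3.986e14)
T = 62377.5191 s = 1039.6253 min

1039.6253 minutes


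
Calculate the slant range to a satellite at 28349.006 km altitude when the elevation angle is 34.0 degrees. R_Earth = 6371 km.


h = 28349.006 km, el = 34.0 deg
d = -R_E*sin(el) + sqrt((R_E*sin(el))^2 + 2*R_E*h + h^2)
d = -6371.0000*sin(0.5934119) + sqrt((6371.0000*0.5591929)^2 + 2*6371.0000*28349.006 + 28349.006^2)
d = 30753.2883 km

30753.2883 km


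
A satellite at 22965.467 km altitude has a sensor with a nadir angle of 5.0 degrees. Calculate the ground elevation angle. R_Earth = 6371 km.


r = R_E + alt = 29336.4670 km
Law of sines in the satellite / Earth-center / ground-point triangle:
  sin(nadir)/R_E = sin(90 + el)/r  =>  cos(el) = (r/R_E)*sin(nadir)
cos(el) = (29336.4670 / 6371.0000) * sin(5.0 deg) = 0.401325
el = arccos(0.401325) = 66.3390 deg
(Earth-central angle = 90 - nadir - el = 18.6610 deg)

66.3390 degrees


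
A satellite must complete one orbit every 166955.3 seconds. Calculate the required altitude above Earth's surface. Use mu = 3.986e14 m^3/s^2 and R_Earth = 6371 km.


T = 166955.3 s
r = (mu*T^2/(4*pi^2))^(1/3) = (3.986e14 * 166955.3^2 / (4*pi^2))^(1/3)
r = 6.5532891e+07 m = 65532.8908 km
alt = r - R_E = 65532.8908 - 6371 = 59161.8908 km

59161.8908 km


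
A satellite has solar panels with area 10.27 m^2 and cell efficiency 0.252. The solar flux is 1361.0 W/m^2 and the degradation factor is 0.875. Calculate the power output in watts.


P = area * eta * S * degradation
P = 10.27 * 0.252 * 1361.0 * 0.875
P = 3082.0321 W

3082.0321 W


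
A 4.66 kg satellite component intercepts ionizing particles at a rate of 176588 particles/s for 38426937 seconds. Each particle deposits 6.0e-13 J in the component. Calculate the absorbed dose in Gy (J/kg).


Total energy deposited = rate * time * E_per
  = 176588 * 38426937 * 6.0e-13 = 4.0714 J
Dose = E_total / mass = 4.0714 / 4.66
Dose = 0.8736999 Gy

0.8737 Gy


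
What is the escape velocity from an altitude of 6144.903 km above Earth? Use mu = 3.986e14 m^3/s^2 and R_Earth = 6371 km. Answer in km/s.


r = 6371.0 + 6144.903 = 12515.9030 km = 1.2515903e+07 m
v_esc = sqrt(2*mu/r) = sqrt(2*3.986e14 / 1.2515903e+07)
v_esc = 7980.9125 m/s = 7.9809 km/s

7.9809 km/s


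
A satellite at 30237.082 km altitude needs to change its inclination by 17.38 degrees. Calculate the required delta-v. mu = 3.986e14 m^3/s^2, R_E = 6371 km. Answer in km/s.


r = 36608.0820 km = 3.6608082e+07 m
V = sqrt(mu/r) = 3299.7433 m/s
di = 17.38 deg = 0.3033382 rad
dV = 2*V*sin(di/2) = 2*3299.7433*sin(0.1516691)
dV = 997.1052 m/s = 0.9971052 km/s

0.9971 km/s


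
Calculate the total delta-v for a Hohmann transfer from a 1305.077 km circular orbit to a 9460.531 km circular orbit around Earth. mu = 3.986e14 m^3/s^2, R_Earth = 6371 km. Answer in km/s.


r1 = 7676.0770 km = 7.676077e+06 m
r2 = 15831.5310 km = 1.5831531e+07 m
dv1 = sqrt(mu/r1)*(sqrt(2*r2/(r1+r2)) - 1) = 1157.0973 m/s
dv2 = sqrt(mu/r2)*(1 - sqrt(2*r1/(r1+r2))) = 962.7590 m/s
total dv = |dv1| + |dv2| = 1157.0973 + 962.7590 = 2119.8563 m/s = 2.1199 km/s

2.1199 km/s


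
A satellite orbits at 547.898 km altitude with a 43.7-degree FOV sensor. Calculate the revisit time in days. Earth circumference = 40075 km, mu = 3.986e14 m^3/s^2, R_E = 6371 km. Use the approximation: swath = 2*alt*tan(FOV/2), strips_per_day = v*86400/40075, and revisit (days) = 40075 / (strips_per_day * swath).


swath = 2*547.898*tan(0.3813544) = 439.3968 km
v = sqrt(mu/r) = 7590.1469 m/s = 7.5901 km/s
strips/day = v*86400/40075 = 7.5901*86400/40075 = 16.3640
coverage/day = strips * swath = 16.3640 * 439.3968 = 7190.3039 km
revisit = 40075 / 7190.3039 = 5.5735 days

5.5735 days


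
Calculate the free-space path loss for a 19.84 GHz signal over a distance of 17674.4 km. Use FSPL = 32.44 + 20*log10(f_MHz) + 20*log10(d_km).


f = 19.84 GHz = 19840.0000 MHz
d = 17674.4 km
FSPL = 32.44 + 20*log10(19840.0000) + 20*log10(17674.4)
FSPL = 32.44 + 85.9508 + 84.9469
FSPL = 203.3377 dB

203.3377 dB


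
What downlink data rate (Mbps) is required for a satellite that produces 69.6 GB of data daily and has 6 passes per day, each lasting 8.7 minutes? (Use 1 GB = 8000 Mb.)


total contact time = 6 * 8.7 * 60 = 3132.0000 s
data = 69.6 GB = 556800.0000 Mb
rate = 556800.0000 / 3132.0000 = 177.7778 Mbps

177.7778 Mbps


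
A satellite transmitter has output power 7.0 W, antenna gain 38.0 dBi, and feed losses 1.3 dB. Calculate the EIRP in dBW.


Pt = 7.0 W = 8.4510 dBW
EIRP = Pt_dBW + Gt - losses = 8.4510 + 38.0 - 1.3 = 45.1510 dBW

45.1510 dBW


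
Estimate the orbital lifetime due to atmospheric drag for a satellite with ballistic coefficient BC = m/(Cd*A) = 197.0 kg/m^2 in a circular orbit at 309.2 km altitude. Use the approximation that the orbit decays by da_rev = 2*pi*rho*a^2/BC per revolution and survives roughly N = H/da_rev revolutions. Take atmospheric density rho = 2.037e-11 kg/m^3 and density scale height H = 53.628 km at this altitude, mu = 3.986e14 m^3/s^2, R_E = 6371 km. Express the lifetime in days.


a = R_E + alt = 6680.2000 km = 6.6802e+06 m
da_rev = 2*pi*rho*a^2/BC = 2*pi*2.037e-11*(6.6802e+06)^2/197.0 = 28.992362 m per revolution
N = H/da_rev = 53628.0000 m / 28.992362 m = 1849.7285 revolutions
P = 2*pi*sqrt(a^3/mu) = 5433.6970 s
lifetime = N*P = 1849.7285 * 5433.6970 = 1.0050865e+07 s = 116.3295 days

116.3295 days


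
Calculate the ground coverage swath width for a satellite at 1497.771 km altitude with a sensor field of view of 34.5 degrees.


FOV = 34.5 deg = 0.6021386 rad
swath = 2 * alt * tan(FOV/2) = 2 * 1497.771 * tan(0.3010693)
swath = 2 * 1497.771 * 0.3105083
swath = 930.1405 km

930.1405 km


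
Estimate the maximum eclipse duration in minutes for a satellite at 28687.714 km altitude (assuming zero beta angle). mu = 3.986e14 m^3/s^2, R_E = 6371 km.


r = 35058.7140 km
T = 1088.8146 min
Eclipse fraction = arcsin(R_E/r)/pi = arcsin(6371.0000/35058.7140)/pi
= arcsin(0.1817237)/pi = 0.05816765
Eclipse duration = 0.05816765 * 1088.8146 = 63.3338 min

63.3338 minutes


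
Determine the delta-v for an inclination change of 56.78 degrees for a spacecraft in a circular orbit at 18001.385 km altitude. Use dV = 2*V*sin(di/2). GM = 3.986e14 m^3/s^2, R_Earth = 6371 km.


r = 24372.3850 km = 2.4372385e+07 m
V = sqrt(mu/r) = 4044.0790 m/s
di = 56.78 deg = 0.9909979 rad
dV = 2*V*sin(di/2) = 2*4044.0790*sin(0.495499)
dV = 3845.6819 m/s = 3.8457 km/s

3.8457 km/s


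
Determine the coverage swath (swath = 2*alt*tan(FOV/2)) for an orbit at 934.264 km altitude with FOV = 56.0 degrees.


FOV = 56.0 deg = 0.9773844 rad
swath = 2 * alt * tan(FOV/2) = 2 * 934.264 * tan(0.4886922)
swath = 2 * 934.264 * 0.5317094
swath = 993.5140 km

993.5140 km


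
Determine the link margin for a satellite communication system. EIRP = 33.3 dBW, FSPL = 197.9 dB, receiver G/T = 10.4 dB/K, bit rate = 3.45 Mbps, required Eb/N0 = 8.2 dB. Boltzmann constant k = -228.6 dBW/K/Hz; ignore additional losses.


C/N0 = EIRP - FSPL + G/T - k = 33.3 - 197.9 + 10.4 - (-228.6)
C/N0 = 74.4000 dB-Hz
R_b = 3.45 Mbps = 3.45e+06 bps -> 10*log10(R_b) = 65.3782 dB-Hz
Eb/N0 = C/N0 - 10*log10(R_b) = 74.4000 - 65.3782 = 9.0218 dB
Margin = Eb/N0 - Eb/N0_req = 9.0218 - 8.2 = 0.821809 dB (link closes)

0.8218 dB


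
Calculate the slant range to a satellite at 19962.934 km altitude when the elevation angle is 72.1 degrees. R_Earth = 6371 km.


h = 19962.934 km, el = 72.1 deg
d = -R_E*sin(el) + sqrt((R_E*sin(el))^2 + 2*R_E*h + h^2)
d = -6371.0000*sin(1.2584) + sqrt((6371.0000*0.9515944)^2 + 2*6371.0000*19962.934 + 19962.934^2)
d = 20198.4212 km

20198.4212 km


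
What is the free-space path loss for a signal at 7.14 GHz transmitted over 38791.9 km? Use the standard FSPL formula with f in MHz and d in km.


f = 7.14 GHz = 7140.0000 MHz
d = 38791.9 km
FSPL = 32.44 + 20*log10(7140.0000) + 20*log10(38791.9)
FSPL = 32.44 + 77.0740 + 91.7748
FSPL = 201.2888 dB

201.2888 dB


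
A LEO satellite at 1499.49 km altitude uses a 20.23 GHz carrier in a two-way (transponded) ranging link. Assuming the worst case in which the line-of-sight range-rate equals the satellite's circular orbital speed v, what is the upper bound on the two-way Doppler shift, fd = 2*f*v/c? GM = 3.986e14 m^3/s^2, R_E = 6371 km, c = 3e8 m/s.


r = 7.87049e+06 m
v = sqrt(mu/r) = 7116.5214 m/s (worst-case radial velocity)
f = 20.23 GHz = 2.023e+10 Hz
fd = 2*f*v/c = 2*2.023e+10*7116.5214/3.0e+08
fd = 959781.5235 Hz

959781.5235 Hz


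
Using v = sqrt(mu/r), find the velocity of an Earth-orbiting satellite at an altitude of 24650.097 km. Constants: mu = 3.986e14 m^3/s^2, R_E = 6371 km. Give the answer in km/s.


r = R_E + alt = 6371.0 + 24650.097 = 31021.0970 km = 3.1021097e+07 m
v = sqrt(mu/r) = sqrt(3.986e14 / 3.1021097e+07) = 3584.5948 m/s = 3.5846 km/s

3.5846 km/s


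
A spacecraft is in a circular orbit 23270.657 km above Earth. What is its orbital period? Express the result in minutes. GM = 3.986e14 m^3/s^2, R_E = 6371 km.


r = 29641.6570 km = 2.9641657e+07 m
T = 2*pi*sqrt(r^3/mu) = 2*pi*sqrt(2.6043985e+22 / 3.986e14)
T = 50788.4475 s = 846.4741 min

846.4741 minutes


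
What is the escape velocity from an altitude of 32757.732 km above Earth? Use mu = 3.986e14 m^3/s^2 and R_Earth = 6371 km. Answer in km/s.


r = 6371.0 + 32757.732 = 39128.7320 km = 3.9128732e+07 m
v_esc = sqrt(2*mu/r) = sqrt(2*3.986e14 / 3.9128732e+07)
v_esc = 4513.7319 m/s = 4.5137 km/s

4.5137 km/s


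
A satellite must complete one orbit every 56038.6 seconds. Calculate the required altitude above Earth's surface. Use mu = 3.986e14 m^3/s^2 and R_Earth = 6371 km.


T = 56038.6 s
r = (mu*T^2/(4*pi^2))^(1/3) = (3.986e14 * 56038.6^2 / (4*pi^2))^(1/3)
r = 3.1650752e+07 m = 31650.7523 km
alt = r - R_E = 31650.7523 - 6371 = 25279.7523 km

25279.7523 km


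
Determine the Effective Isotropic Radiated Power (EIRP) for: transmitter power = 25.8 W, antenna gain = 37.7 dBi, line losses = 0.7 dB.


Pt = 25.8 W = 14.1162 dBW
EIRP = Pt_dBW + Gt - losses = 14.1162 + 37.7 - 0.7 = 51.1162 dBW

51.1162 dBW


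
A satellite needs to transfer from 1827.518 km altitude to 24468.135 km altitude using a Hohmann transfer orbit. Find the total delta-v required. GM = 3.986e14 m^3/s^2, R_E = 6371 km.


r1 = 8198.5180 km = 8.198518e+06 m
r2 = 30839.1350 km = 3.0839135e+07 m
dv1 = sqrt(mu/r1)*(sqrt(2*r2/(r1+r2)) - 1) = 1791.7611 m/s
dv2 = sqrt(mu/r2)*(1 - sqrt(2*r1/(r1+r2))) = 1265.1413 m/s
total dv = |dv1| + |dv2| = 1791.7611 + 1265.1413 = 3056.9024 m/s = 3.0569 km/s

3.0569 km/s


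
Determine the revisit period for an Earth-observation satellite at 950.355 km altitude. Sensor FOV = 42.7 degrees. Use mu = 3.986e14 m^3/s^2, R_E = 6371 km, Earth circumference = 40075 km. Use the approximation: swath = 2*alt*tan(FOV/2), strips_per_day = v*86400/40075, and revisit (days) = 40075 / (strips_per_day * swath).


swath = 2*950.355*tan(0.3726278) = 742.9673 km
v = sqrt(mu/r) = 7378.5821 m/s = 7.3786 km/s
strips/day = v*86400/40075 = 7.3786*86400/40075 = 15.9079
coverage/day = strips * swath = 15.9079 * 742.9673 = 11819.0574 km
revisit = 40075 / 11819.0574 = 3.3907 days

3.3907 days


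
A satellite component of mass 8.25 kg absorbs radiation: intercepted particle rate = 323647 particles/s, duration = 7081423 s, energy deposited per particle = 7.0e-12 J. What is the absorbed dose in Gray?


Total energy deposited = rate * time * E_per
  = 323647 * 7081423 * 7.0e-12 = 16.0432 J
Dose = E_total / mass = 16.0432 / 8.25
Dose = 1.9446 Gy

1.9446 Gy


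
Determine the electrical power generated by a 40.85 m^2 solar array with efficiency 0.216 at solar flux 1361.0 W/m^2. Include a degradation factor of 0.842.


P = area * eta * S * degradation
P = 40.85 * 0.216 * 1361.0 * 0.842
P = 10111.5103 W

10111.5103 W


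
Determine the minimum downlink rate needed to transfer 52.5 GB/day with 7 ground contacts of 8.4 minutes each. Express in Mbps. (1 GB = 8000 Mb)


total contact time = 7 * 8.4 * 60 = 3528.0000 s
data = 52.5 GB = 420000.0000 Mb
rate = 420000.0000 / 3528.0000 = 119.0476 Mbps

119.0476 Mbps


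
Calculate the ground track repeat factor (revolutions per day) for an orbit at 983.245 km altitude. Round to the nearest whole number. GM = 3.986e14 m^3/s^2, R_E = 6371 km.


r = 7.354245e+06 m
T = 2*pi*sqrt(r^3/mu) = 6276.5120 s = 104.6085 min
revs/day = 1440 / 104.6085 = 13.7656
Rounded: 14 revolutions per day

14 revolutions per day


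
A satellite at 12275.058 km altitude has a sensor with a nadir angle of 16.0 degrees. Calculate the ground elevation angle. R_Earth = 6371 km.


r = R_E + alt = 18646.0580 km
Law of sines in the satellite / Earth-center / ground-point triangle:
  sin(nadir)/R_E = sin(90 + el)/r  =>  cos(el) = (r/R_E)*sin(nadir)
cos(el) = (18646.0580 / 6371.0000) * sin(16.0 deg) = 0.8067101
el = arccos(0.8067101) = 36.2243 deg
(Earth-central angle = 90 - nadir - el = 37.7757 deg)

36.2243 degrees


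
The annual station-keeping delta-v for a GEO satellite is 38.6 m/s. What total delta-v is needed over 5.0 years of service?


dV = rate * years = 38.6 * 5.0
dV = 193.0000 m/s

193.0000 m/s


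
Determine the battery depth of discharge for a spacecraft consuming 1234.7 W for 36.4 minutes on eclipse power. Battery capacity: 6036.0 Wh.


E_used = P * t / 60 = 1234.7 * 36.4 / 60 = 749.0513 Wh
DOD = E_used / E_total * 100 = 749.0513 / 6036.0 * 100
DOD = 12.4097 %

12.4097 %


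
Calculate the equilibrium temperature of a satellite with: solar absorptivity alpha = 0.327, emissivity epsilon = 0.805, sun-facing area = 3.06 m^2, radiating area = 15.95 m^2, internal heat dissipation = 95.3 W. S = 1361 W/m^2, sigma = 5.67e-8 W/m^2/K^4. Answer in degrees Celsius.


Numerator = alpha*S*A_sun + Q_int = 0.327*1361*3.06 + 95.3 = 1457.1438 W
Denominator = eps*sigma*A_rad = 0.805*5.67e-8*15.95 = 7.2801383e-07 W/K^4
T^4 = 2.0015332e+09 K^4
T = 211.5148 K = -61.6352 C

-61.6352 degrees Celsius


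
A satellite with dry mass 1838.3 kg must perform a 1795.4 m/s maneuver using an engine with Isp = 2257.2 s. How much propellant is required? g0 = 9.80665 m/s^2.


ve = Isp * g0 = 2257.2 * 9.80665 = 22135.570380 m/s
mass ratio = exp(dv/ve) = exp(1795.4/22135.570380) = 1.08448939
m_prop = m_dry * (mr - 1) = 1838.3 * (1.08448939 - 1)
m_prop = 155.3169 kg

155.3169 kg


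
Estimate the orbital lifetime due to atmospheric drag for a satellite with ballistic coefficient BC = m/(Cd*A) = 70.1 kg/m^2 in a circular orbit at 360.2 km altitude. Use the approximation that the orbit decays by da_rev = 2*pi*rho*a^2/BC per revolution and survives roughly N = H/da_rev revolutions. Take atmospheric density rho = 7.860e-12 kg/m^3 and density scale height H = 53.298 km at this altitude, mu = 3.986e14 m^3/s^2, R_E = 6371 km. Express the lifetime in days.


a = R_E + alt = 6731.2000 km = 6.7312e+06 m
da_rev = 2*pi*rho*a^2/BC = 2*pi*7.860e-12*(6.7312e+06)^2/70.1 = 31.920478 m per revolution
N = H/da_rev = 53298.0000 m / 31.920478 m = 1669.7118 revolutions
P = 2*pi*sqrt(a^3/mu) = 5496.0410 s
lifetime = N*P = 1669.7118 * 5496.0410 = 9.1768047e+06 s = 106.2130 days

106.2130 days


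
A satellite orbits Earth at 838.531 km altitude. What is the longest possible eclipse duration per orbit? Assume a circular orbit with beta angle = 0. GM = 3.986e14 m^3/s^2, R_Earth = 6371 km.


r = 7209.5310 km
T = 101.5361 min
Eclipse fraction = arcsin(R_E/r)/pi = arcsin(6371.0000/7209.5310)/pi
= arcsin(0.8836913)/pi = 0.3449495
Eclipse duration = 0.3449495 * 101.5361 = 35.0248 min

35.0248 minutes


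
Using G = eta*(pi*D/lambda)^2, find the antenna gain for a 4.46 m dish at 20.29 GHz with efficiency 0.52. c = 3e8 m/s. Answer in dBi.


lambda = c/f = 3e8 / 2.029e+10 = 0.01478561 m
G = eta*(pi*D/lambda)^2 = 0.52*(pi*4.46/0.01478561)^2
G = 466975.8175 (linear)
G = 10*log10(466975.8175) = 56.6929 dBi

56.6929 dBi


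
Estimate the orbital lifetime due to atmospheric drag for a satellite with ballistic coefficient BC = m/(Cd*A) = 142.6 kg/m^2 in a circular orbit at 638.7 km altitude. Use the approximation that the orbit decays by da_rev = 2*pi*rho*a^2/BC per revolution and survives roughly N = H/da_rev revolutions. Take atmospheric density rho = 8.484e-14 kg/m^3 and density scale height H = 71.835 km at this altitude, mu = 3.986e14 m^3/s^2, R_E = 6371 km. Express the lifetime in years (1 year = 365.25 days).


a = R_E + alt = 7009.7000 km = 7.0097e+06 m
da_rev = 2*pi*rho*a^2/BC = 2*pi*8.484e-14*(7.0097e+06)^2/142.6 = 0.183679152 m per revolution
N = H/da_rev = 71835.0000 m / 0.183679152 m = 391089.5669 revolutions
P = 2*pi*sqrt(a^3/mu) = 5840.6391 s
lifetime = N*P = 391089.5669 * 5840.6391 = 2.284213e+09 s = 26437.6505 days
years = 26437.6505 / 365.25 = 72.3823 years

72.3823 years
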